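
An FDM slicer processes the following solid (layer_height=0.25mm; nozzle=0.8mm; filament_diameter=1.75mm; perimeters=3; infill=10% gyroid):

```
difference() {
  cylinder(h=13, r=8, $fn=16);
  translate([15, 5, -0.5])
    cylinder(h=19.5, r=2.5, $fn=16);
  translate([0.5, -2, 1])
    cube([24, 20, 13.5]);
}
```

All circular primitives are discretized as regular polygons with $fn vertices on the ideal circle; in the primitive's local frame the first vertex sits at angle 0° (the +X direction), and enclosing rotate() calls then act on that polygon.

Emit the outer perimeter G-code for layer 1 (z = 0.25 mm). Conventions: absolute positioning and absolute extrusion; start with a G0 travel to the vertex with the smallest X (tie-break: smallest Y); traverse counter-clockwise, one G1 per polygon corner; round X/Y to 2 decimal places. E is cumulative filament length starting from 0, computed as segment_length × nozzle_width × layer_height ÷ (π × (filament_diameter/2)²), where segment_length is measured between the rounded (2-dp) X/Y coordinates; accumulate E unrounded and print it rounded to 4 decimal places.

G0 X-8.00 Y0.00 Z0.25
G1 X-7.39 Y-3.06 E0.2594
G1 X-5.66 Y-5.66 E0.5191
G1 X-3.06 Y-7.39 E0.7788
G1 X0.00 Y-8.00 E1.0382
G1 X3.06 Y-7.39 E1.2977
G1 X5.66 Y-5.66 E1.5574
G1 X7.39 Y-3.06 E1.8170
G1 X8.00 Y0.00 E2.0765
G1 X7.39 Y3.06 E2.3359
G1 X5.66 Y5.66 E2.5956
G1 X3.06 Y7.39 E2.8553
G1 X0.00 Y8.00 E3.1147
G1 X-3.06 Y7.39 E3.3742
G1 X-5.66 Y5.66 E3.6339
G1 X-7.39 Y3.06 E3.8935
G1 X-8.00 Y0.00 E4.1530

At z = 0.25 mm: the cylinder: section is a regular 16-gon, circumradius r=8; the cylinder at (15, 5): section is a regular 16-gon, circumradius r=2.5; the cube at (0.5, -2) is absent (z outside [1, 14.5]); After the difference (first − rest): starting from the r=8 cylinder, the r=2.5 cylinder at (15, 5) misses the remaining region (no effect) — 1 connected region. The outline is a single polygon with 16 vertices. Extrusion per mm of travel: 0.8 × 0.25 / (π × 0.875²) = 0.083150. Accumulating E over each segment gives final E = 4.1530.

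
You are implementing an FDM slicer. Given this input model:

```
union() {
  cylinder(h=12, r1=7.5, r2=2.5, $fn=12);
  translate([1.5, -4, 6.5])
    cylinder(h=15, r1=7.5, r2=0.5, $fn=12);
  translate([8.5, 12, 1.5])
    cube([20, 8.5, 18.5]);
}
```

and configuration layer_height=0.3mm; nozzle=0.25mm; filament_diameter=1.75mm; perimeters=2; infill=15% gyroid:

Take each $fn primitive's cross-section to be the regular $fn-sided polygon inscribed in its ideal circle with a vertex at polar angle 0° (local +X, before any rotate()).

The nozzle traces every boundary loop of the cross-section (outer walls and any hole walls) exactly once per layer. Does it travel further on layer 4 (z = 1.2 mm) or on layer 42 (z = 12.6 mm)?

Layer 4 (z = 1.2): the cone contributes a regular 12-gon of circumradius 7.000 (interpolated between r1=7.5 and r2=2.5 at t=0.100) (perimeter = 2·12·7.000·sin(180°/12) = 43.48 mm); the cone at (1.5, -4) does not reach this height (z outside [6.5, 21.5]); the cube at (8.5, 12) is absent (z outside [1.5, 20]); Taking the union: only the cone is present, so the union is just that shape — boundary = 43.48 mm. So its perimeter = 43.48 mm. Layer 42 (z = 12.6): the cone is absent (z outside [0, 12]); the cone at (1.5, -4) contributes a regular 12-gon of circumradius 4.653 (interpolated between r1=7.5 and r2=0.5 at t=0.407) (perimeter = 2·12·4.653·sin(180°/12) = 28.90 mm); the cube at (8.5, 12) is present — its section is the full 20×8.5 rectangle (perimeter 57.00 mm); Combining (union): the 2 present regions are separate (no shared area or edge), so areas and boundary lengths simply add and each stays a separate island — boundary = 85.90 mm. So its perimeter = 85.90 mm. Layer 42 is larger (85.90 vs 43.48 mm).

layer 42 (z = 12.6 mm)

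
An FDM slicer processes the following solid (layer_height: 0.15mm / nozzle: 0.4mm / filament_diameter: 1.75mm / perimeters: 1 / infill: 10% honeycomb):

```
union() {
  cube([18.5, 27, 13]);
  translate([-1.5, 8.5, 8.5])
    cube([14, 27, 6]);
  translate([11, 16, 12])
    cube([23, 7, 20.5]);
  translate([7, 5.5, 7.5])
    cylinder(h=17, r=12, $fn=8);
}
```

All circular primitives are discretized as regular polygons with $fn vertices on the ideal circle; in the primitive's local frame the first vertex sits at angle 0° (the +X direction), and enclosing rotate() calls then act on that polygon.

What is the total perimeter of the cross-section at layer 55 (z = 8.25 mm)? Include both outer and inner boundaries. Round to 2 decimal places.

At z = 8.25 mm: the 18.5×27 cube contributes its full rectangle (perimeter 91.00 mm); the cube at (-1.5, 8.5) is absent (z outside [8.5, 14.5]); the cube at (11, 16) is not intersected at this z (z outside [12, 32.5]); the r=12 cylinder at (7, 5.5) gives a regular 8-gon of circumradius 12 (constant along its height) (perimeter = 2·8·12.000·sin(180°/8) = 73.48 mm); Combining (union): the regions partially overlap (shared area 273.31 mm²), so the edge portions inside another operand are dropped and the merged outline is re-measured after clipping — boundary = 101.45 mm. Overall, the cross-section is a single solid region. Total boundary length (outer) = 101.45 mm.

101.45 mm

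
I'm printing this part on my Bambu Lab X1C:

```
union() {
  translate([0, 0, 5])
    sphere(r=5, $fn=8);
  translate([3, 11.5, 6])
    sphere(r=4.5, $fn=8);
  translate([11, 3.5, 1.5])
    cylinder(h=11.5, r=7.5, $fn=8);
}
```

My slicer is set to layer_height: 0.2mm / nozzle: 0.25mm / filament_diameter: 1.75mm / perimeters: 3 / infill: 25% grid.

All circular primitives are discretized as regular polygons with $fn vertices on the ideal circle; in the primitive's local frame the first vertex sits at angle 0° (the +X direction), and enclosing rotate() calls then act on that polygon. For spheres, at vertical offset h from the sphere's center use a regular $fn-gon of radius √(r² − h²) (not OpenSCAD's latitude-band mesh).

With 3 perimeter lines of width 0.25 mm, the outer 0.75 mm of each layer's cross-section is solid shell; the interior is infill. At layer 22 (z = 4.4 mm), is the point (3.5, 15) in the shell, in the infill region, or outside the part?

shell

At z = 4.4 mm: the sphere: section is a regular 8-gon, circumradius = √(r²−h²) = √(5²−0.6²) = 4.964; the sphere at (3, 11.5): section is a regular 8-gon, circumradius = √(r²−h²) = √(4.5²−1.6²) = 4.206; the cylinder at (11, 3.5): section is a regular 8-gon, circumradius r=7.5; Merging all regions: the regions partially overlap (shared area 0.24 mm²), so overlapping operands fuse into one piece — 1 connected region. Overall, the cross-section is a single solid region. The nearest boundary edge runs (3.00, 15.71)→(5.97, 14.47); distance from the point to it = 0.46 mm. The point is inside the cross-section, 0.46 mm from the nearest boundary — within the 0.75 mm shell band (3 × 0.25).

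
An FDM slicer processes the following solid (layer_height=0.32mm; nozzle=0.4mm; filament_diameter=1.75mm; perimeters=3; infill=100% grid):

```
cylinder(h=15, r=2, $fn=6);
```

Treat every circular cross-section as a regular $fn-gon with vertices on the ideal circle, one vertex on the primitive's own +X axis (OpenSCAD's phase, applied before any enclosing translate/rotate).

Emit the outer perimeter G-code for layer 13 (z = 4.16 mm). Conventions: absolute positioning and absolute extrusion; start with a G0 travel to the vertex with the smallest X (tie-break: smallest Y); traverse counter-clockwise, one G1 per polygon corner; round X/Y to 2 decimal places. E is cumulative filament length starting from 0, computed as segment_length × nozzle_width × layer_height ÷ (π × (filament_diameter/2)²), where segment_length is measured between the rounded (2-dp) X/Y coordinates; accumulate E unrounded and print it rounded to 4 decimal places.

G0 X-2.00 Y0.00 Z4.16
G1 X-1.00 Y-1.73 E0.1063
G1 X1.00 Y-1.73 E0.2128
G1 X2.00 Y0.00 E0.3191
G1 X1.00 Y1.73 E0.4254
G1 X-1.00 Y1.73 E0.5319
G1 X-2.00 Y0.00 E0.6382

At z = 4.16 mm: the cylinder: section is a regular 6-gon, circumradius r=2. The outline is a single polygon with 6 vertices. Extrusion per mm of travel: 0.4 × 0.32 / (π × 0.875²) = 0.053216. Accumulating E over each segment gives final E = 0.6382.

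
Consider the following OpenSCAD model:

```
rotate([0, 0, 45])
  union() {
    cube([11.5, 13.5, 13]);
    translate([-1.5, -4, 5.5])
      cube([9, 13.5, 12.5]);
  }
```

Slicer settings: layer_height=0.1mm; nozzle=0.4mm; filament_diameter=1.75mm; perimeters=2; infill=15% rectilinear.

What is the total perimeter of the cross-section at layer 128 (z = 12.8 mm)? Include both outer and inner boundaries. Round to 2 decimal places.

At z = 12.8 mm: the 11.5×13.5 cube contributes its full rectangle (perimeter 50.00 mm); the cube at (-1.5, -4) (footprint 9×13.5) is included at this height (perimeter 45.00 mm); Combining (union): the regions partially overlap (shared area 71.25 mm²), so the edge portions inside another operand are dropped and the merged outline is re-measured after clipping — boundary = 61.00 mm; (rotated 45° about Z; rotation is an isometry so areas/perimeters/island counts are preserved). Overall, the cross-section is a single solid region. Total boundary length (outer) = 61.00 mm.

61.00 mm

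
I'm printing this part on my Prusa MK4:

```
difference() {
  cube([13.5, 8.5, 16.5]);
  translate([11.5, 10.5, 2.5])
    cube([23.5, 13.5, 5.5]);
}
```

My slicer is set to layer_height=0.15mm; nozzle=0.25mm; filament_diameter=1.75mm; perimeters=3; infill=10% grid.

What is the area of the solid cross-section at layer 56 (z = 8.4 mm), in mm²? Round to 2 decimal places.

At z = 8.4 mm: the cube (footprint 13.5×8.5) is included at this height (area 114.75 mm²); the cube at (11.5, 10.5) is not intersected at this z (z outside [2.5, 8]); After the difference (first − rest): none of the subtracted shapes is present at this height, so the 13.5×8.5 cube is unchanged — area = 114.75 mm². Overall, the cross-section is a single solid region. Net area = 114.75 mm².

114.75 mm²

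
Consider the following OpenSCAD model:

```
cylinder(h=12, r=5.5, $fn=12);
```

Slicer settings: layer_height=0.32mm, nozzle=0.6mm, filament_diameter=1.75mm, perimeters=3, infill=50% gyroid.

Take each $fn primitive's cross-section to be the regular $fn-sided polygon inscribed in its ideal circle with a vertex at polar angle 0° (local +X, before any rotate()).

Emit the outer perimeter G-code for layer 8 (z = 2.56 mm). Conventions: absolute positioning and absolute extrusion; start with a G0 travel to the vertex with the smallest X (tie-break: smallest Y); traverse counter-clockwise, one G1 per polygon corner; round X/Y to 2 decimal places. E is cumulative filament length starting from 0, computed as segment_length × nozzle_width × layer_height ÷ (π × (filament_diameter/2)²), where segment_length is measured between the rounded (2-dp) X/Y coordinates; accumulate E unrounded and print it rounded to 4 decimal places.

G0 X-5.50 Y0.00 Z2.56
G1 X-4.76 Y-2.75 E0.2273
G1 X-2.75 Y-4.76 E0.4542
G1 X0.00 Y-5.50 E0.6816
G1 X2.75 Y-4.76 E0.9089
G1 X4.76 Y-2.75 E1.1358
G1 X5.50 Y0.00 E1.3631
G1 X4.76 Y2.75 E1.5904
G1 X2.75 Y4.76 E1.8173
G1 X0.00 Y5.50 E2.0447
G1 X-2.75 Y4.76 E2.2720
G1 X-4.76 Y2.75 E2.4989
G1 X-5.50 Y0.00 E2.7262

At z = 2.56 mm: the cylinder: section is a regular 12-gon, circumradius r=5.5. The outline is a single polygon with 12 vertices. Extrusion per mm of travel: 0.6 × 0.32 / (π × 0.875²) = 0.079824. Accumulating E over each segment gives final E = 2.7262.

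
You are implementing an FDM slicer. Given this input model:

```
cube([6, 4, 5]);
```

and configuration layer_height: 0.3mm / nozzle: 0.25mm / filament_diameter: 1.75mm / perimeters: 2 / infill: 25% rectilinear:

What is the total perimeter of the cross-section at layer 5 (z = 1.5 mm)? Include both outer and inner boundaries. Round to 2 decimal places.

At z = 1.5 mm: the 6×4 cube contributes its full rectangle (perimeter 20.00 mm). Overall, the cross-section is a single solid region. Total boundary length (outer) = 20.00 mm.

20.00 mm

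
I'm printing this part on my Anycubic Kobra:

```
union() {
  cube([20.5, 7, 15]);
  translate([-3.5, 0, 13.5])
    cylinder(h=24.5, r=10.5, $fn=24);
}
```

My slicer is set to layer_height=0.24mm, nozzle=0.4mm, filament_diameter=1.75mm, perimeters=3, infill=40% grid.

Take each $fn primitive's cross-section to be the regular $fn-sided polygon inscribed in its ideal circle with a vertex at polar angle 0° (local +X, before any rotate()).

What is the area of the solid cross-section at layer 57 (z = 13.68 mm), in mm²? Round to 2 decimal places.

At z = 13.68 mm: the cube (footprint 20.5×7) is included at this height (area 143.50 mm²); the cylinder at (-3.5, 0): section is a regular 24-gon, circumradius r=10.5 (area = (24/2)·10.500²·sin(360°/24) = 342.42 mm²); Combining (union): the regions partially overlap — summed areas 485.92 mm² minus the doubly-counted overlap 42.64 mm² gives 443.27 mm² — area = 443.27 mm². Overall, the cross-section is a single solid region. Net area = 443.27 mm².

443.27 mm²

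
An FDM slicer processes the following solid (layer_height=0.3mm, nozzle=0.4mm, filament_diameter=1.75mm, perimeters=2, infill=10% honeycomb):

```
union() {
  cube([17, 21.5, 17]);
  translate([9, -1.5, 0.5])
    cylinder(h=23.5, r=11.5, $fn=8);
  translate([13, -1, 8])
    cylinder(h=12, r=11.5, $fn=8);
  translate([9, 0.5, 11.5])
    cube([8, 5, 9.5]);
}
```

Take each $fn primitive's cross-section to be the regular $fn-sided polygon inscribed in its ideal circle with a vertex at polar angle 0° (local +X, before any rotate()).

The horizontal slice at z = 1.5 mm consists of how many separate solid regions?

At z = 1.5 mm: the cube (footprint 17×21.5) is included at this height; the cylinder at (9, -1.5): section is a regular 8-gon, circumradius r=11.5; the cylinder at (13, -1) is not intersected at this z (z outside [8, 20]); the cube at (9, 0.5) is not intersected at this z (z outside [11.5, 21]); Taking the union: the regions partially overlap (shared area 139.22 mm²), so overlapping operands fuse into one piece — 1 connected region. The result has 1 disconnected region.

1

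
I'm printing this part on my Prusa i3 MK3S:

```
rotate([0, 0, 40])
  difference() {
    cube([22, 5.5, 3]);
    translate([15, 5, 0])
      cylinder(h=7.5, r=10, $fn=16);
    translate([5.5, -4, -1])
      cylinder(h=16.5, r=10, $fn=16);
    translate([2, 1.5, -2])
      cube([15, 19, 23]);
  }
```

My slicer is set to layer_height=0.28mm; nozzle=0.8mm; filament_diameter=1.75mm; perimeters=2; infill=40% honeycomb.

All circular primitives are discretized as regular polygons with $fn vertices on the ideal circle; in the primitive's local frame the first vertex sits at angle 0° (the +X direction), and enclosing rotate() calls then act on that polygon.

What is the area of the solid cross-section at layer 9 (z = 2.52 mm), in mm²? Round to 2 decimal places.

At z = 2.52 mm: the cube is present — its section is the full 22×5.5 rectangle (area 121.00 mm²); the r=10 cylinder at (15, 5) gives a regular 16-gon of circumradius 10 (constant along its height) (area = (16/2)·10.000²·sin(360°/16) = 306.15 mm²); the r=10 cylinder at (5.5, -4) contributes a regular 16-gon of circumradius 10 (area = (16/2)·10.000²·sin(360°/16) = 306.15 mm²); the cube at (2, 1.5) is present — its section is the full 15×19 rectangle (area 285.00 mm²); After the difference (first − rest): starting from the 22×5.5 cube (121.00 mm²), the r=10 cylinder at (15, 5) partially overlaps it — only the 90.67 mm² overlap (of its 306.15 mm²) is removed, clipping the outline; the r=10 cylinder at (5.5, -4) partially overlaps it — only the 28.79 mm² overlap (of its 306.15 mm²) is removed, clipping the outline; the 15×19 cube at (2, 1.5) partially overlaps it — only the 0.10 mm² overlap (of its 285.00 mm²) is removed, clipping the outline — area = 1.45 mm²; (rotated 40° about Z; rotation is an isometry so areas/perimeters/island counts are preserved). Overall, the cross-section is a single solid region. Net area = 1.45 mm².

1.45 mm²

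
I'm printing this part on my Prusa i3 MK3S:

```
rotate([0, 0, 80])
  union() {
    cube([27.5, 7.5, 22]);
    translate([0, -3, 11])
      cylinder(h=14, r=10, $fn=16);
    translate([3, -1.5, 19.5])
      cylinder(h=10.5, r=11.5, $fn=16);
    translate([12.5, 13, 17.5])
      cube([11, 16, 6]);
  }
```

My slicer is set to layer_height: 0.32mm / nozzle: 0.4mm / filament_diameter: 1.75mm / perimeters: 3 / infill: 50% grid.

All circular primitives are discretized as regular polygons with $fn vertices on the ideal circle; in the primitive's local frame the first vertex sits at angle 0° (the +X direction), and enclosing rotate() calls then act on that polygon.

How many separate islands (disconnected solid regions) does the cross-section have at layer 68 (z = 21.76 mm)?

At z = 21.76 mm: the cube (footprint 27.5×7.5) is included at this height; the cylinder at (0, -3): section is a regular 16-gon, circumradius r=10; the r=11.5 cylinder at (3, -1.5) gives a regular 16-gon of circumradius 11.5 (constant along its height); the cube at (12.5, 13) is present — its section is the full 11×16 rectangle; Taking the union: the regions partially overlap (shared area 373.07 mm²), so overlapping operands fuse into one piece — 2 connected regions; (whole slice rotated 80° about Z — lengths, areas and connectivity unchanged). Overall, the cross-section has 2 separate islands. Island count = 2.

2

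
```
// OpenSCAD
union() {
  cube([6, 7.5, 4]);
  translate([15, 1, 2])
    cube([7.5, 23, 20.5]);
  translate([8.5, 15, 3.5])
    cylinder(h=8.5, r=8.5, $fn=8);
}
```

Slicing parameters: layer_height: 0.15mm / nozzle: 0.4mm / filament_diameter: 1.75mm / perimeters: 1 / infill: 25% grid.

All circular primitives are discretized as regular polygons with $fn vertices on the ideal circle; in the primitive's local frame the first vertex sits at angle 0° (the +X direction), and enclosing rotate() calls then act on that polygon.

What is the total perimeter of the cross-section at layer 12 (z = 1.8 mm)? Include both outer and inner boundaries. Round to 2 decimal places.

At z = 1.8 mm: the cube (footprint 6×7.5) is included at this height (perimeter 27.00 mm); the cube at (15, 1) is absent (z outside [2, 22.5]); the cylinder at (8.5, 15) is absent (z outside [3.5, 12]); Merging all regions: only the 6×7.5 cube is present, so the union is just that shape — boundary = 27.00 mm. Overall, the cross-section is a single solid region. Total boundary length (outer) = 27.00 mm.

27.00 mm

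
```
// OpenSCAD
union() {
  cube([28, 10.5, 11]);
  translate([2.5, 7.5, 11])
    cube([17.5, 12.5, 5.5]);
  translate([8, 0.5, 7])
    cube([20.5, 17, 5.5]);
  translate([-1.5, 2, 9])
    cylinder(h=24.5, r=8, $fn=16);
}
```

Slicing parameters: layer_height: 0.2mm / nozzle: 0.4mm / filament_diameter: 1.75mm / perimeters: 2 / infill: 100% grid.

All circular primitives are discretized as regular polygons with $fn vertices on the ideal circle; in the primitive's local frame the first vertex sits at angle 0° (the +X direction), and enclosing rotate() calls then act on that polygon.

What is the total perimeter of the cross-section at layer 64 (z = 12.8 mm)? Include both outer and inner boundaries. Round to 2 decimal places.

At z = 12.8 mm: the cube does not reach this height (z outside [0, 11]); the cube at (2.5, 7.5) is present — its section is the full 17.5×12.5 rectangle (perimeter 60.00 mm); the cube at (8, 0.5) is absent (z outside [7, 12.5]); the cylinder at (-1.5, 2): section is a regular 16-gon, circumradius r=8 (perimeter = 2·16·8.000·sin(180°/16) = 49.94 mm); Merging all regions: the regions partially overlap (shared area 1.19 mm²), so the edge portions inside another operand are dropped and the merged outline is re-measured after clipping — boundary = 104.74 mm. Overall, the cross-section is a single solid region. Total boundary length (outer) = 104.74 mm.

104.74 mm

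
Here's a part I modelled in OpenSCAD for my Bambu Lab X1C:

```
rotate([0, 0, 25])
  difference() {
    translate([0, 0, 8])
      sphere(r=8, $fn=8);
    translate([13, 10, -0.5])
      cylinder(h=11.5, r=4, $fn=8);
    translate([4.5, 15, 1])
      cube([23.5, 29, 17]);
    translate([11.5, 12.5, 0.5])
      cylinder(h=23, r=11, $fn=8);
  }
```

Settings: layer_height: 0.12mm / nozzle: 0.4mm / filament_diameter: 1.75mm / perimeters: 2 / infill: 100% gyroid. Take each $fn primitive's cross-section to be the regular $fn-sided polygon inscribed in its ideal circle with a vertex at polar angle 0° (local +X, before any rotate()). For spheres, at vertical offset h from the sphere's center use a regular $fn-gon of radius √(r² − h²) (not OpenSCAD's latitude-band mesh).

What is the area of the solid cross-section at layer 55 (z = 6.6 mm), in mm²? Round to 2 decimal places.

171.19 mm²

At z = 6.6 mm: the r=8 sphere contributes a regular 8-gon of circumradius √(8²−1.4²) = 7.877 (area = (8/2)·7.877²·sin(360°/8) = 175.48 mm²); the cylinder at (13, 10): section is a regular 8-gon, circumradius r=4 (area = (8/2)·4.000²·sin(360°/8) = 45.25 mm²); the cube at (4.5, 15) is present — its section is the full 23.5×29 rectangle (area 681.50 mm²); the cylinder at (11.5, 12.5): section is a regular 8-gon, circumradius r=11 (area = (8/2)·11.000²·sin(360°/8) = 342.24 mm²); Subtracting the remaining from the first: starting from the r=8 sphere (175.48 mm²), the r=4 cylinder at (13, 10) misses the remaining region (no effect); the 23.5×29 cube at (4.5, 15) misses the remaining region (no effect); the r=11 cylinder at (11.5, 12.5) partially overlaps it — only the 4.28 mm² overlap (of its 342.24 mm²) is removed, clipping the outline — area = 171.19 mm²; (rotated 25° about Z; rotation is an isometry so areas/perimeters/island counts are preserved). Overall, the cross-section is a single solid region. Net area = 171.19 mm².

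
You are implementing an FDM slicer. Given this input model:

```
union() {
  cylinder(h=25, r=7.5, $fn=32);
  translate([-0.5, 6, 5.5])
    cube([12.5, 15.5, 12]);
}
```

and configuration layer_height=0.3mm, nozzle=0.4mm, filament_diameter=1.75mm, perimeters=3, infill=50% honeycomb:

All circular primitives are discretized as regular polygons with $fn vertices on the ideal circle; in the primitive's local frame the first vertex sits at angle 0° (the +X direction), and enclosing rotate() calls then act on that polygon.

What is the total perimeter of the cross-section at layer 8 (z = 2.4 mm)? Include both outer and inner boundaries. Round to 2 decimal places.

47.05 mm

At z = 2.4 mm: the r=7.5 cylinder gives a regular 32-gon of circumradius 7.5 (constant along its height) (perimeter = 2·32·7.500·sin(180°/32) = 47.05 mm); the cube at (-0.5, 6) is absent (z outside [5.5, 17.5]); Taking the union: only the r=7.5 cylinder is present, so the union is just that shape — boundary = 47.05 mm. Overall, the cross-section is a single solid region. Total boundary length (outer) = 47.05 mm.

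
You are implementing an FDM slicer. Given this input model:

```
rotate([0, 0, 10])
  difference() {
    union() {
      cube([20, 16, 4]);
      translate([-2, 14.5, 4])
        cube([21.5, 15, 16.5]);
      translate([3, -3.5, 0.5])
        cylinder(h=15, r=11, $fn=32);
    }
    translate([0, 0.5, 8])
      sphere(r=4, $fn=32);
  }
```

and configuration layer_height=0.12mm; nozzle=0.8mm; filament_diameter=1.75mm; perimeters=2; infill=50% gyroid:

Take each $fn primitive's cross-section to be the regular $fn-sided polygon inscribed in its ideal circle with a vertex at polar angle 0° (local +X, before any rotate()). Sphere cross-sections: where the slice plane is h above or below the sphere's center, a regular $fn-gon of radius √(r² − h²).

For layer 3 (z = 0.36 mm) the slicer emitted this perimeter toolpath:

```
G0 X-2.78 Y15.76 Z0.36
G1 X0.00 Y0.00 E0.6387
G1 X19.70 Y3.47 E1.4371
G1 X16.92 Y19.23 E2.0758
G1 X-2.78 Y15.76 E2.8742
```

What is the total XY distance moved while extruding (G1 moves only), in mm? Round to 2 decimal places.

72.01 mm

Sum the Euclidean lengths of each G1 segment: total = 72.01 mm.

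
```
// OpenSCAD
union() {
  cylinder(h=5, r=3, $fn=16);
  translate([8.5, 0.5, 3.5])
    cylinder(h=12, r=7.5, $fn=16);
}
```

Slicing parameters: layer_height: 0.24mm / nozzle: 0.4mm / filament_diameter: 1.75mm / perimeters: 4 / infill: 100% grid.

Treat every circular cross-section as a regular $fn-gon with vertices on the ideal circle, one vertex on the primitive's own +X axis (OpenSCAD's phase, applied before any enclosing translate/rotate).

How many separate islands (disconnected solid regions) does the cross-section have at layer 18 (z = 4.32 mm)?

At z = 4.32 mm: the cylinder: section is a regular 16-gon, circumradius r=3; the r=7.5 cylinder at (8.5, 0.5) gives a regular 16-gon of circumradius 7.5 (constant along its height); Merging all regions: the regions partially overlap (shared area 6.49 mm²), so overlapping operands fuse into one piece — 1 connected region. Overall, the cross-section is a single solid region. Island count = 1.

1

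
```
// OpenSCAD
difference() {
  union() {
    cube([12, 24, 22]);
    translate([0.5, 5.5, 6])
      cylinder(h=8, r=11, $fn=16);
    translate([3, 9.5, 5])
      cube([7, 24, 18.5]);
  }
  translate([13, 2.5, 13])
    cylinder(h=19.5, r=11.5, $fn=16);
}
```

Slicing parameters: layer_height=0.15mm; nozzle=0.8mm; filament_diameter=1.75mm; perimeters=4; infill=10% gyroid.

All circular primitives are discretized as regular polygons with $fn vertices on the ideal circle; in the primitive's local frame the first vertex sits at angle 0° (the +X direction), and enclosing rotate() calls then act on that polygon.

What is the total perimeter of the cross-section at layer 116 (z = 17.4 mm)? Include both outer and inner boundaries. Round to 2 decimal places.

At z = 17.4 mm: the cube (footprint 12×24) is included at this height (perimeter 72.00 mm); the cylinder at (0.5, 5.5) is absent (z outside [6, 14]); the cube at (3, 9.5) (footprint 7×24) is included at this height (perimeter 62.00 mm); Combining (union): the regions partially overlap (shared area 101.50 mm²), so the edge portions inside another operand are dropped and the merged outline is re-measured after clipping — boundary = 91.00 mm; the cylinder at (13, 2.5): section is a regular 16-gon, circumradius r=11.5 (perimeter = 2·16·11.500·sin(180°/16) = 71.79 mm); After the difference (first − rest): starting from that combined region, the r=11.5 cylinder at (13, 2.5) partially overlaps it — only the 115.45 mm² overlap (of its 404.88 mm²) is removed, clipping the outline — boundary = 86.67 mm. Overall, the cross-section is a single solid region. Total boundary length (outer) = 86.67 mm.

86.67 mm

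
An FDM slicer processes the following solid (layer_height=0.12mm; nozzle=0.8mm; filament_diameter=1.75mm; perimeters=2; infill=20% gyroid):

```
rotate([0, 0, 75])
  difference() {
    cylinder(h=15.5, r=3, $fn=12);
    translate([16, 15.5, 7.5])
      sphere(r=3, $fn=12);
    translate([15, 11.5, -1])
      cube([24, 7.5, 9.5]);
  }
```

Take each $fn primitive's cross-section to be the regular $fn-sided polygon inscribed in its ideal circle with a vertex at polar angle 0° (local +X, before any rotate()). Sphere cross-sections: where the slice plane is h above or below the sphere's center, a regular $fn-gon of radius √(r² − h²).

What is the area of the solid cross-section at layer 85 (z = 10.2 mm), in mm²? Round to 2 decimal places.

27.00 mm²

At z = 10.2 mm: the cylinder: section is a regular 12-gon, circumradius r=3 (area = (12/2)·3.000²·sin(360°/12) = 27.00 mm²); the r=3 sphere at (16, 15.5) contributes a regular 12-gon of circumradius √(3²−2.7²) = 1.308 (area = (12/2)·1.308²·sin(360°/12) = 5.13 mm²); the cube at (15, 11.5) is not intersected at this z (z outside [-1, 8.5]); After the difference (first − rest): starting from the r=3 cylinder (27.00 mm²), the r=3 sphere at (16, 15.5) misses the remaining region (no effect) — area = 27.00 mm²; (whole slice rotated 75° about Z — lengths, areas and connectivity unchanged). Overall, the cross-section is a single solid region. Net area = 27.00 mm².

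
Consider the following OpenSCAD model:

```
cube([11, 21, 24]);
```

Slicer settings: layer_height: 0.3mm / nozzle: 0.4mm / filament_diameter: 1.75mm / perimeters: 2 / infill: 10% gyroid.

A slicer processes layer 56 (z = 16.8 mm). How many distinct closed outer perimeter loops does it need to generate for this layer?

At z = 16.8 mm: the cube (footprint 11×21) is included at this height. The result has 1 disconnected region.

1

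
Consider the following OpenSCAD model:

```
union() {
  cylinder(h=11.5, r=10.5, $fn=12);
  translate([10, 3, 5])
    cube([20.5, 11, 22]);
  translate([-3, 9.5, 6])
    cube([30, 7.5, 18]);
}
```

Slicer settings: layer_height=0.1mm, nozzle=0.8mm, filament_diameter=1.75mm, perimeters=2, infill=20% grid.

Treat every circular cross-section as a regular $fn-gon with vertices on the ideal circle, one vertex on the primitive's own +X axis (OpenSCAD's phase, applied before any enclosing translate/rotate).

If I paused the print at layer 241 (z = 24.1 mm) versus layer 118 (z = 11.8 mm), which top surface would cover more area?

Layer 241 (z = 24.1): the cylinder is absent (z outside [0, 11.5]); the 20.5×11 cube at (10, 3) contributes its full rectangle (area 225.50 mm²); the cube at (-3, 9.5) is absent (z outside [6, 24]); Combining (union): only the 20.5×11 cube at (10, 3) is present, so the union is just that shape — area = 225.50 mm². So its area = 225.50 mm². Layer 118 (z = 11.8): the cylinder is not intersected at this z (z outside [0, 11.5]); the 20.5×11 cube at (10, 3) contributes its full rectangle (area 225.50 mm²); the cube at (-3, 9.5) (footprint 30×7.5) is included at this height (area 225.00 mm²); Merging all regions: the regions partially overlap — summed areas 450.50 mm² minus the doubly-counted overlap 76.50 mm² gives 374.00 mm² — area = 374.00 mm². So its area = 374.00 mm². Layer 118 is larger (374.00 vs 225.50 mm²).

layer 118 (z = 11.8 mm)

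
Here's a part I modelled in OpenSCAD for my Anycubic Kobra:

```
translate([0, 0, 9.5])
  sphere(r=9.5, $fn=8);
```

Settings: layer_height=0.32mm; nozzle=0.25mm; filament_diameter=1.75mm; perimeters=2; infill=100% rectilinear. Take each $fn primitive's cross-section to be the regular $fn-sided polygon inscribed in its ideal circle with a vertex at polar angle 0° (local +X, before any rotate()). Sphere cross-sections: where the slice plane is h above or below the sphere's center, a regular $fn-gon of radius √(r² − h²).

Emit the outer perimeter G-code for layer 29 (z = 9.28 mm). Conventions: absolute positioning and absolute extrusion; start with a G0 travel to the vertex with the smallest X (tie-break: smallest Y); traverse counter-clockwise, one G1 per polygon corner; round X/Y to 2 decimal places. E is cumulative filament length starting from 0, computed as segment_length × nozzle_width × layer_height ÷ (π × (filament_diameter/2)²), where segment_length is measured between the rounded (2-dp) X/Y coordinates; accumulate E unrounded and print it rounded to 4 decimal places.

At z = 9.28 mm: the sphere: section is a regular 8-gon, circumradius = √(r²−h²) = √(9.5²−0.22²) = 9.497. The outline is a single polygon with 8 vertices. Extrusion per mm of travel: 0.25 × 0.32 / (π × 0.875²) = 0.033260. Accumulating E over each segment gives final E = 1.9350.

G0 X-9.50 Y0.00 Z9.28
G1 X-6.72 Y-6.72 E0.2419
G1 X0.00 Y-9.50 E0.4838
G1 X6.72 Y-6.72 E0.7256
G1 X9.50 Y0.00 E0.9675
G1 X6.72 Y6.72 E1.2094
G1 X0.00 Y9.50 E1.4513
G1 X-6.72 Y6.72 E1.6932
G1 X-9.50 Y0.00 E1.9350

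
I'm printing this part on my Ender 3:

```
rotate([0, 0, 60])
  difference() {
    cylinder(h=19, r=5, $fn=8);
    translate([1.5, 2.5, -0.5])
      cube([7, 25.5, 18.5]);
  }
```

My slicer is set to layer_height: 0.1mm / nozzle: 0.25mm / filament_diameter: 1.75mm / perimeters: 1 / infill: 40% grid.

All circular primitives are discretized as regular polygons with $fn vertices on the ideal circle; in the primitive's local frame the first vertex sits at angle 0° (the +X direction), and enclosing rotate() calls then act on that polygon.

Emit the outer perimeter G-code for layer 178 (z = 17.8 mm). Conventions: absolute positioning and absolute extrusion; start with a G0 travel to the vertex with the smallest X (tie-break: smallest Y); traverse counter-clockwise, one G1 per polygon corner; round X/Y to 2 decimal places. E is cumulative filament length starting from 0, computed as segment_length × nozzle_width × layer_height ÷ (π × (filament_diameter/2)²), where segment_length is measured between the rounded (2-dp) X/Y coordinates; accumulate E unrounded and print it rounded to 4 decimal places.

At z = 17.8 mm: the r=5 cylinder contributes a regular 8-gon of circumradius 5; the cube at (1.5, 2.5) is present — its section is the full 7×25.5 rectangle; Taking the first minus the rest: starting from the r=5 cylinder, the 7×25.5 cube at (1.5, 2.5) partially overlaps it — only the 3.19 mm² overlap (of its 178.50 mm²) is removed, clipping the outline — 1 connected region; (rotated 60° about Z; rotation is an isometry so areas/perimeters/island counts are preserved). The outline is a single polygon with 10 vertices. Extrusion per mm of travel: 0.25 × 0.1 / (π × 0.875²) = 0.010394. Accumulating E over each segment gives final E = 0.3287.

G0 X-4.83 Y-1.29 Z17.80
G1 X-2.50 Y-4.33 E0.0398
G1 X1.29 Y-4.83 E0.0795
G1 X4.33 Y-2.50 E0.1194
G1 X4.83 Y1.29 E0.1591
G1 X2.50 Y4.33 E0.1989
G1 X-0.18 Y4.68 E0.2270
G1 X-1.42 Y2.55 E0.2526
G1 X-3.04 Y3.49 E0.2721
G1 X-4.33 Y2.50 E0.2890
G1 X-4.83 Y-1.29 E0.3287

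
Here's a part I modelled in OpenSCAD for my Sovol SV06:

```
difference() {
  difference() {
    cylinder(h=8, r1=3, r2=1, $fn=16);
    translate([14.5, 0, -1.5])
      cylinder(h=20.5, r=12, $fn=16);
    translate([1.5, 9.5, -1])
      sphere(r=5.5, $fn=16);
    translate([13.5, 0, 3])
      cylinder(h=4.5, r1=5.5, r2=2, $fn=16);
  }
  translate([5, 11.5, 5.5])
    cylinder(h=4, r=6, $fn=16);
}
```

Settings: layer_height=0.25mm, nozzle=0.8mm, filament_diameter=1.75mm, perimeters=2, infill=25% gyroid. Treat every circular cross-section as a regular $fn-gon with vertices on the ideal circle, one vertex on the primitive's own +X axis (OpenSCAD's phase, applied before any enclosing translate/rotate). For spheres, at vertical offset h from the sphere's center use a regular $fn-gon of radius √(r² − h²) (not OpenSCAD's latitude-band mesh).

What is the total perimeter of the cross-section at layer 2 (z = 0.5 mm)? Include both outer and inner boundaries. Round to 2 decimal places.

At z = 0.5 mm: the cone (r1=3→r2=1) has section circumradius 2.875 here — a regular 16-gon (perimeter = 2·16·2.875·sin(180°/16) = 17.95 mm); the r=12 cylinder at (14.5, 0) contributes a regular 16-gon of circumradius 12 (perimeter = 2·16·12.000·sin(180°/16) = 74.91 mm); the r=5.5 sphere at (1.5, 9.5) slices to a regular 16-gon of circumradius 5.292 (√(r²−h²) with h=1.5 from center) (perimeter = 2·16·5.292·sin(180°/16) = 33.03 mm); the cone at (13.5, 0) does not reach this height (z outside [3, 7.5]); After the difference (first − rest): starting from the cone, the r=12 cylinder at (14.5, 0) partially overlaps it — only the 0.35 mm² overlap (of its 440.85 mm²) is removed, clipping the outline; the r=5.5 sphere at (1.5, 9.5) misses the remaining region (no effect) — boundary = 17.95 mm; the cylinder at (5, 11.5) does not reach this height (z outside [5.5, 9.5]); After the difference (first − rest): none of the subtracted shapes is present at this height, so that combined region is unchanged — boundary = 17.95 mm. Overall, the cross-section is a single solid region. Total boundary length (outer) = 17.95 mm.

17.95 mm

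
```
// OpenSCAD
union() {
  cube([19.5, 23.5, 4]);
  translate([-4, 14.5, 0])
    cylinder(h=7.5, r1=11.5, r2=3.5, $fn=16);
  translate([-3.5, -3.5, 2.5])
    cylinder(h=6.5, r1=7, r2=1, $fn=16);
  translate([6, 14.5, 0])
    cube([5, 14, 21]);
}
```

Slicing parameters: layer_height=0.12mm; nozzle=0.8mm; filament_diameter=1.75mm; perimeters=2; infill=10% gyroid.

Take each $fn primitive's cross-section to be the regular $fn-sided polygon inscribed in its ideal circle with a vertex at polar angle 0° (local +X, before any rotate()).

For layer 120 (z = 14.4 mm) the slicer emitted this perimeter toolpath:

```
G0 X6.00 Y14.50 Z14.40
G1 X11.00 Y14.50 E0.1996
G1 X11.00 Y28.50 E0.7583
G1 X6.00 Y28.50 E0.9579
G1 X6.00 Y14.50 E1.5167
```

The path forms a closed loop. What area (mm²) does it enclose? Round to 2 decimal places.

70.00 mm²

Apply the shoelace formula to the sequence of (X, Y) vertices; enclosed area = 70.00 mm².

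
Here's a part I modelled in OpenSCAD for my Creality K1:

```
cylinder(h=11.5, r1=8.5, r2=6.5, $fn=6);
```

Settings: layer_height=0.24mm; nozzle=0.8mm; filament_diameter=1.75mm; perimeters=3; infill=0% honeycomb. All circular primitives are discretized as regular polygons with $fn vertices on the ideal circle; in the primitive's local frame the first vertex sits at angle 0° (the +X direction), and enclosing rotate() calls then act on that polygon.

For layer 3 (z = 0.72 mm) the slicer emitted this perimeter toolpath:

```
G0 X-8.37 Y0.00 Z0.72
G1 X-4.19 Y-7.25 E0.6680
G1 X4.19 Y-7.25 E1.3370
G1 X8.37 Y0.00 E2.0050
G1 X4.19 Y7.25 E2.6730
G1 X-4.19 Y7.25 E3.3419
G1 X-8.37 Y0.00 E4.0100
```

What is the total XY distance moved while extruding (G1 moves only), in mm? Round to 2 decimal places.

Sum the Euclidean lengths of each G1 segment: total = 50.23 mm.

50.23 mm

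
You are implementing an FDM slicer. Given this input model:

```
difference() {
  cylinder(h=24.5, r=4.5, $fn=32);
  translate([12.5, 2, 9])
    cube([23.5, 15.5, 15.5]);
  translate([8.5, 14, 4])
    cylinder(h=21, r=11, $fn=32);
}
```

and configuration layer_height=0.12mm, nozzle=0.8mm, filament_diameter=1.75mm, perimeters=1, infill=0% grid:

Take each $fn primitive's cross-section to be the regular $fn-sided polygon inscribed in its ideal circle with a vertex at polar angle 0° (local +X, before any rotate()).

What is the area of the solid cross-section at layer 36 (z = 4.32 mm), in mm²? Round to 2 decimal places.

At z = 4.32 mm: the r=4.5 cylinder gives a regular 32-gon of circumradius 4.5 (constant along its height) (area = (32/2)·4.500²·sin(360°/32) = 63.21 mm²); the cube at (12.5, 2) does not reach this height (z outside [9, 24.5]); the cylinder at (8.5, 14): section is a regular 32-gon, circumradius r=11 (area = (32/2)·11.000²·sin(360°/32) = 377.69 mm²); Subtracting the remaining from the first: starting from the r=4.5 cylinder (63.21 mm²), the r=11 cylinder at (8.5, 14) misses the remaining region (no effect) — area = 63.21 mm². Overall, the cross-section is a single solid region. Net area = 63.21 mm².

63.21 mm²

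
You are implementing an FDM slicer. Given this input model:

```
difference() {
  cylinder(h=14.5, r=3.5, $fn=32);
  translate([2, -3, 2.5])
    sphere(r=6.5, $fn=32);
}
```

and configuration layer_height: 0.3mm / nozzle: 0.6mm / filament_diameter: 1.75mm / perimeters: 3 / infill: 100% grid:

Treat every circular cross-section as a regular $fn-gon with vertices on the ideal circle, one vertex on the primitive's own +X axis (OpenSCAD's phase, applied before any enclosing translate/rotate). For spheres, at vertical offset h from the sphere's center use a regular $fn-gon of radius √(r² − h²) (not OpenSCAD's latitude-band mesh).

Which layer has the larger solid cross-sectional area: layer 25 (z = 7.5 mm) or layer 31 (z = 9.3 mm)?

Layer 25 (z = 7.5): the cylinder: section is a regular 32-gon, circumradius r=3.5 (area = (32/2)·3.500²·sin(360°/32) = 38.24 mm²); the r=6.5 sphere at (2, -3) slices to a regular 32-gon of circumradius 4.153 (√(r²−h²) with h=5 from center) (area = (32/2)·4.153²·sin(360°/32) = 53.84 mm²); After the difference (first − rest): starting from the r=3.5 cylinder (38.24 mm²), the r=6.5 sphere at (2, -3) partially overlaps it — only the 19.10 mm² overlap (of its 53.84 mm²) is removed, clipping the outline — area = 19.14 mm². So its area = 19.14 mm². Layer 31 (z = 9.3): the r=3.5 cylinder contributes a regular 32-gon of circumradius 3.5 (area = (32/2)·3.500²·sin(360°/32) = 38.24 mm²); the sphere at (2, -3) is absent (|z−center|=6.800 > r=6.5); After the difference (first − rest): none of the subtracted shapes is present at this height, so the r=3.5 cylinder is unchanged — area = 38.24 mm². So its area = 38.24 mm². Layer 31 is larger (38.24 vs 19.14 mm²).

layer 31 (z = 9.3 mm)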